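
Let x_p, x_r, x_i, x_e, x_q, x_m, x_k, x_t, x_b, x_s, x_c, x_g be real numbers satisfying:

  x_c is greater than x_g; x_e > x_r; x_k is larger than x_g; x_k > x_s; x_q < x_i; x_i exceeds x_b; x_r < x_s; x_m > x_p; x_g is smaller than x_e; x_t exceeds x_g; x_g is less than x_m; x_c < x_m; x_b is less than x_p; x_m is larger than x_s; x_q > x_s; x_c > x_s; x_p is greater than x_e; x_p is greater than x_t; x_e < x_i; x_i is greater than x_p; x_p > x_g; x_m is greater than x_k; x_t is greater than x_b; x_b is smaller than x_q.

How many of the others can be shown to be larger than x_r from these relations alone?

Directly above x_r: x_s, x_e.
One step further: x_q, x_p, x_i, x_c, x_k, x_m (8 so far).
Nothing else is reachable above x_r; 8 in all.

8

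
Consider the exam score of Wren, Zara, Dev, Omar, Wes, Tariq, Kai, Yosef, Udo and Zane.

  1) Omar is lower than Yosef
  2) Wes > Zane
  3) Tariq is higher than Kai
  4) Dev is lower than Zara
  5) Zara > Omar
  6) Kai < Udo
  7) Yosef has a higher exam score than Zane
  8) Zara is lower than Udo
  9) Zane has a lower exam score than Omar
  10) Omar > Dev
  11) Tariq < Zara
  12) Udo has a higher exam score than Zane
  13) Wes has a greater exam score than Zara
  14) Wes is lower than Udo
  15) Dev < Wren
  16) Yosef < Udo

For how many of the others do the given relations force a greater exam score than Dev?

6

The elements the relations force above Dev are Omar, Zara, Wes, Wren, Yosef, Udo — no chain reaches any other.
That is 6.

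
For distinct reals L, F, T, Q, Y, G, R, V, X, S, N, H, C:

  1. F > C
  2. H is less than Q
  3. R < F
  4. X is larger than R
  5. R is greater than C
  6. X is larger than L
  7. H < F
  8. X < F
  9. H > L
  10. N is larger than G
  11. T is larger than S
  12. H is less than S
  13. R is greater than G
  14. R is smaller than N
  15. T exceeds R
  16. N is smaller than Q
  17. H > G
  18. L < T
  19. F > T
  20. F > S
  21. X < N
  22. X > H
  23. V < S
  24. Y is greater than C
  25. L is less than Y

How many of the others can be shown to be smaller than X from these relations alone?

5

The elements the relations force below X are C, L, G, H, R — no chain reaches any other.
That is 5.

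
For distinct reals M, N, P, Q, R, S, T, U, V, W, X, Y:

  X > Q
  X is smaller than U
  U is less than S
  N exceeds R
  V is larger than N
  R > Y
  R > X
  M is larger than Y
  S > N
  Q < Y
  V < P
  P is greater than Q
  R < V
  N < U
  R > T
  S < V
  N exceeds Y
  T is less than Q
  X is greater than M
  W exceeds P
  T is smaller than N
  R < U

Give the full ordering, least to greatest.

Nothing is placed below T, so it is least; from there T < Q; Q < Y; Y < M; M < X; X < R; R < N; N < U; U < S; S < V; V < P; P < W, each given directly.

T < Q < Y < M < X < R < N < U < S < V < P < W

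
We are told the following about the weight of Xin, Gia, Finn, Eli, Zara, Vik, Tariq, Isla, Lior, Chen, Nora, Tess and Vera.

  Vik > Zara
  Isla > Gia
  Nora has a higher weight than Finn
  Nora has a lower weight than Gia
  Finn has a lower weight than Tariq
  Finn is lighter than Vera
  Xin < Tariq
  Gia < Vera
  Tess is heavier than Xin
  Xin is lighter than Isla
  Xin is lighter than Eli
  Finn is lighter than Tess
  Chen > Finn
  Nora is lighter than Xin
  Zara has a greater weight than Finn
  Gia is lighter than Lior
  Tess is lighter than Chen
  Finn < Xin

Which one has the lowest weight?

Nora is not least since Finn < Nora; Zara is not least since Finn < Zara; Gia is not least since Nora < Gia; Xin is not least since Finn < Xin; Tariq is not least since Xin < Tariq; Tess is not least since Xin < Tess; Chen is not least since Finn < Chen; Eli is not least since Xin < Eli; Vera is not least since Finn < Vera; Vik is not least since Zara < Vik; Lior is not least since Gia < Lior; Isla is not least since Xin < Isla.
Only Finn has nothing below it, so Finn is the lowest weight.

Finn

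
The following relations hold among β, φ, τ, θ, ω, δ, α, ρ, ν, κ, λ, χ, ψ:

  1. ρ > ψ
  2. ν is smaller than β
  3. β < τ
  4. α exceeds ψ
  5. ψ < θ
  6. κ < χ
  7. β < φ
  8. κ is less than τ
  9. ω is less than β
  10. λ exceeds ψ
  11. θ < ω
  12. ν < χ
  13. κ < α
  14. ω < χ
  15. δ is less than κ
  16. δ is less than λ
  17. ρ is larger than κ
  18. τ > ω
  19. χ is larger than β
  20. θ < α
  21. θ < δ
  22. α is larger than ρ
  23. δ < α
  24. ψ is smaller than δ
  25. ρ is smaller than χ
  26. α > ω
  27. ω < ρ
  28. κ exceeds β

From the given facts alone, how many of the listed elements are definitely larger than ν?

7

From ν the given relations immediately reach β, χ.
From those, φ, κ, τ — 5 in total.
From those, ρ, α — 7 in total.
Nothing else is reachable above ν; 7 in all.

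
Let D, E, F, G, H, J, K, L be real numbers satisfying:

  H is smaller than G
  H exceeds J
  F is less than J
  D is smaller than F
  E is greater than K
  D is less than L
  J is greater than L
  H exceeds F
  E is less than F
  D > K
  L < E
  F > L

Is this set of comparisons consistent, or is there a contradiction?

consistent

Every relation is compatible with K < D < L < E < F < J < H < G; the set is consistent.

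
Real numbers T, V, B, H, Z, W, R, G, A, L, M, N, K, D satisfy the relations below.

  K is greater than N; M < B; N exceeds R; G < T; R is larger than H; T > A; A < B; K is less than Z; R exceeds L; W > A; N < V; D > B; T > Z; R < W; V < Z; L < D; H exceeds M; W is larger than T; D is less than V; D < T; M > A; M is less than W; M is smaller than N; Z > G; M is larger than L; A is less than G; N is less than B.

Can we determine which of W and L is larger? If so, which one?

W

L < M and M < H give L < H.
With H < R: L < M < H < R.
Then R < N extends the chain to N.
With N < B: L < M < H < R < N < B.
Then B < D extends the chain to D.
With D < V: L < M < H < R < N < B < D < V.
With V < Z: L < M < H < R < N < B < D < V < Z.
Then Z < T extends the chain to T.
With T < W: L < M < H < R < N < B < D < V < Z < T < W.
So W is larger.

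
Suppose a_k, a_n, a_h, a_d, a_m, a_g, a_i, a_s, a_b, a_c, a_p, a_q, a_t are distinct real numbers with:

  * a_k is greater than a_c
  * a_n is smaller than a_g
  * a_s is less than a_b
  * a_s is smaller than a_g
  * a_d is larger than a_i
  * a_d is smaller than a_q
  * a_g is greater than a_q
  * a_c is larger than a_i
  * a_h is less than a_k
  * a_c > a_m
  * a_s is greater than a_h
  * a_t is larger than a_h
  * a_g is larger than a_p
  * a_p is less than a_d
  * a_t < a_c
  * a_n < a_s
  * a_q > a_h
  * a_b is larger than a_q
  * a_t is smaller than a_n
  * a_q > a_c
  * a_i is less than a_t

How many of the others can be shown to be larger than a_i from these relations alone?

9

From a_i the given relations immediately reach a_t, a_c, a_d.
From those, a_n, a_k, a_q — 6 in total.
From those, a_s, a_g, a_b — 9 in total.
No other element is forced above a_i by the given relations, so the count is 9.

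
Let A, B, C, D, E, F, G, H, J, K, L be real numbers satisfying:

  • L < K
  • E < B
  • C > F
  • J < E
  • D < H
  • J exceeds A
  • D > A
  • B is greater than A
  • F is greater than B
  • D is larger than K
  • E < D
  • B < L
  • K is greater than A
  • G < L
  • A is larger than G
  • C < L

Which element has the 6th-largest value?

The consecutive relations fix a unique order: G < A < J < E < B < F < C < L < K < D < H.
Counting 6 from the largest end gives F.

F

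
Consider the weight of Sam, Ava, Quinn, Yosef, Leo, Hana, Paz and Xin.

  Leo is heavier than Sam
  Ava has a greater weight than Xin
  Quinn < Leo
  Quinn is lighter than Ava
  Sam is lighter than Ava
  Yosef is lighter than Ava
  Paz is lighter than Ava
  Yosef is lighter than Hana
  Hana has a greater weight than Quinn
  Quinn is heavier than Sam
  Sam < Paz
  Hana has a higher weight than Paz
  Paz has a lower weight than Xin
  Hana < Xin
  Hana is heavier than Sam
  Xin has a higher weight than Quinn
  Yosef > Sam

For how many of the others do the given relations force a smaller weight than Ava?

From Ava the given relations immediately reach Sam, Yosef, Paz, Quinn, Xin.
From those, Hana — 6 in total.
Nothing else is reachable below Ava; 6 in all.

6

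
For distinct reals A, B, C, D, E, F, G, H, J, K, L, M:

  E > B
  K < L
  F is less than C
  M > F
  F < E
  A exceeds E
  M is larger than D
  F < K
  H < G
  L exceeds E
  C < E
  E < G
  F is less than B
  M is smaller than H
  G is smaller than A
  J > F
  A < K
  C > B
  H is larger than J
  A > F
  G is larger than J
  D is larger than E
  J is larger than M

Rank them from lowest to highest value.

F < B < C < E < D < M < J < H < G < A < K < L

The consecutive links are each given: F < B; B < C; C < E; E < D; D < M; M < J; J < H; H < G; G < A; A < K; K < L.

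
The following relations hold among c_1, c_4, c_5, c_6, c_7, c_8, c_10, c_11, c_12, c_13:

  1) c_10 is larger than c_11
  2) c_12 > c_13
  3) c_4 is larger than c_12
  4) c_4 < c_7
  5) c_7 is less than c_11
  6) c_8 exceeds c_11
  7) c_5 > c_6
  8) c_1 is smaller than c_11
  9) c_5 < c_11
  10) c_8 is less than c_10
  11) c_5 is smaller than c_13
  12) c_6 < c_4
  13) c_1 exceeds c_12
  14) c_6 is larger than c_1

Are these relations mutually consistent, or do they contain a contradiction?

inconsistent

Chaining the given relations yields c_1 < c_6 < c_5 < c_13 < c_12, so c_1 < c_12. But one relation states c_12 < c_1. These cannot both hold.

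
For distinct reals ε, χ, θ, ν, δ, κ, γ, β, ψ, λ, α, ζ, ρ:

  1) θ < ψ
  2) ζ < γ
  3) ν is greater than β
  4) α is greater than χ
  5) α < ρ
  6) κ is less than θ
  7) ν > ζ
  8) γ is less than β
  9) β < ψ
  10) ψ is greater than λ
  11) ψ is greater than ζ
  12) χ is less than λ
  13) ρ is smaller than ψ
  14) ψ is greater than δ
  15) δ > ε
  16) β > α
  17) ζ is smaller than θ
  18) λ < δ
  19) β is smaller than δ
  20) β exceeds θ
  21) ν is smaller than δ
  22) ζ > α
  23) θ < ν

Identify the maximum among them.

Chaining downward from ψ: directly below it, λ, ζ, θ, β, δ, ρ; then κ, χ, α, ε, γ, ν.
That covers every other element, and nothing is given above ψ, so ψ is the maximum.

ψ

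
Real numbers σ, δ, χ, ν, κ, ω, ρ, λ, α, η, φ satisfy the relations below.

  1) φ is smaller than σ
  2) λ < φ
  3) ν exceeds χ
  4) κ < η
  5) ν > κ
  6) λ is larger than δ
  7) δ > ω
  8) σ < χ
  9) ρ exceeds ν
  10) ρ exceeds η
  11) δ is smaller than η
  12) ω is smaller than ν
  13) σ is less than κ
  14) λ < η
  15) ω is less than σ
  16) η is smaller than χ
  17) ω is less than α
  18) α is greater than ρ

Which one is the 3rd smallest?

Piecing the relations together gives one ordering: ω < δ < λ < φ < σ < κ < η < χ < ν < ρ < α.
Counting 3 from the smallest end gives λ.

λ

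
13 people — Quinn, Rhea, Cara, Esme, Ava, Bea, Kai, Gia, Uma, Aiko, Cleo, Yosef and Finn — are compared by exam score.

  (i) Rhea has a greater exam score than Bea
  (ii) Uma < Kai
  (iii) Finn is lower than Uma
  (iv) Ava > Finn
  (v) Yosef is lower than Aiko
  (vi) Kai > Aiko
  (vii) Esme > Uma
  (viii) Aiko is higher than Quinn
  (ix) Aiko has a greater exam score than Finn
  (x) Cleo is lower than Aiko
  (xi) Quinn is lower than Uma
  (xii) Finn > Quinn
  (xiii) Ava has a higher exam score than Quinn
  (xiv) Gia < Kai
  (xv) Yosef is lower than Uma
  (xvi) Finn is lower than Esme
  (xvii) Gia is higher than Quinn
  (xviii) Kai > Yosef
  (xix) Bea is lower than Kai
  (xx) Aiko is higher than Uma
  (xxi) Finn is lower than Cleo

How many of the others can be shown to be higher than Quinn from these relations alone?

8

The elements the relations force above Quinn are Finn, Cleo, Ava, Uma, Gia, Aiko, Esme, Kai — no chain reaches any other.
That is 8.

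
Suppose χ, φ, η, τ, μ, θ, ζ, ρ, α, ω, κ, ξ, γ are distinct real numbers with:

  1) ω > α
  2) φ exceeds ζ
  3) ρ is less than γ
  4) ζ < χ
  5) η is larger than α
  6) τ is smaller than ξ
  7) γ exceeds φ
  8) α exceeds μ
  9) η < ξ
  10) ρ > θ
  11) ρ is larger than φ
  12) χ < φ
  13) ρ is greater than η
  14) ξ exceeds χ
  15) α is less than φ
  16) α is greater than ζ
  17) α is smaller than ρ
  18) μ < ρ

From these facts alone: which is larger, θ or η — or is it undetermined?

undetermined

Following every chain through θ: above θ we get ρ, γ.
η is not reached, and no chain runs the other way from η to θ.
So the given relations leave the order of θ and η undetermined.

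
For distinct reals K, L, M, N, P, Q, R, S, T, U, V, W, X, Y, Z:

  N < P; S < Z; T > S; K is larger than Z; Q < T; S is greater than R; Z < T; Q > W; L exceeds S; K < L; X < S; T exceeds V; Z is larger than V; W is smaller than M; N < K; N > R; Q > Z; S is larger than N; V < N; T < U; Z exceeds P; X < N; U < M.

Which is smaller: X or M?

X

Link the given pairs in sequence: X < N; N < P; P < Z; Z < Q; Q < T; T < U; U < M.
Chaining these gives X < N < P < Z < Q < T < U < M.
So X < M; X is the smaller of the two.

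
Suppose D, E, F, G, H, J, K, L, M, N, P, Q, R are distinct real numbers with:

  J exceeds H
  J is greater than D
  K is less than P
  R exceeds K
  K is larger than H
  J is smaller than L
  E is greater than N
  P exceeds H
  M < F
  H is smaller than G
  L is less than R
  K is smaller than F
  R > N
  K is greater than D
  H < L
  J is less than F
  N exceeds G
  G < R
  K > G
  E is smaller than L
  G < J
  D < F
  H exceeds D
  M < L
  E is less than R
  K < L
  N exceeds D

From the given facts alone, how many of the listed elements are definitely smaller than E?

4

The elements the relations force below E are D, H, G, N — no chain reaches any other.
That is 4.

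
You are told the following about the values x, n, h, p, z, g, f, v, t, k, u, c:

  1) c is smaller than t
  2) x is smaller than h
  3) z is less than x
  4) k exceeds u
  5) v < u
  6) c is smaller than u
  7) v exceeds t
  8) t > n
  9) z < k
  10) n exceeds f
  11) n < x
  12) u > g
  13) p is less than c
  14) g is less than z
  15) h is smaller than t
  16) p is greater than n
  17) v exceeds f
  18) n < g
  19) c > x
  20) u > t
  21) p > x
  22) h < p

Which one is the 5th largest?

c

The consecutive relations fix a unique order: f < n < g < z < x < h < p < c < t < v < u < k.
The 5th largest is c.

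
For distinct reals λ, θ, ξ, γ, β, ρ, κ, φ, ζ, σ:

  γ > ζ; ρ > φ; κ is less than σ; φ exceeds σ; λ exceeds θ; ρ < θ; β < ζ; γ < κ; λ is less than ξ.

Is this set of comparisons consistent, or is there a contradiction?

consistent

The single ordering β < ζ < γ < κ < σ < φ < ρ < θ < λ < ξ satisfies every listed relation, so no contradiction arises.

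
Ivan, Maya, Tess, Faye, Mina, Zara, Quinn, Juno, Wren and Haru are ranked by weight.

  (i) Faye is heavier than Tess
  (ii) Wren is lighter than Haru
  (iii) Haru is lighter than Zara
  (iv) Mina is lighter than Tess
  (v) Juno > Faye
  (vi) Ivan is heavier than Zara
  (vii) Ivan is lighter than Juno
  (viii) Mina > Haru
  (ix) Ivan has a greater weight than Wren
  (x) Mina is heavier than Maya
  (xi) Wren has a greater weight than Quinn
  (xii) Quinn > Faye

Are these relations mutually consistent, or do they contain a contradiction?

inconsistent

Chaining the given relations yields Mina < Tess < Faye < Quinn < Wren < Haru, so Mina < Haru. But one relation states Haru < Mina. These cannot both hold.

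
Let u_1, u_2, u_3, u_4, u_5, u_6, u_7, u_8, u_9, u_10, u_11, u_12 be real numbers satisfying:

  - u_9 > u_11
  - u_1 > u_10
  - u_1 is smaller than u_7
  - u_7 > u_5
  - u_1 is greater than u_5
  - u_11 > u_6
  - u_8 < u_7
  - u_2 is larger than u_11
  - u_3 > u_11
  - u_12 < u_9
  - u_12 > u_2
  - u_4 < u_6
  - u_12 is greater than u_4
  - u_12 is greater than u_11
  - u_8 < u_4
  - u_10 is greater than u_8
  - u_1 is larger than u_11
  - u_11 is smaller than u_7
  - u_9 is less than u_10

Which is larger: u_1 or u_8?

u_1

u_8 < u_4 and u_4 < u_6 give u_8 < u_6.
Then u_6 < u_11 extends the chain to u_11.
With u_11 < u_2: u_8 < u_4 < u_6 < u_11 < u_2.
With u_2 < u_12: u_8 < u_4 < u_6 < u_11 < u_2 < u_12.
Then u_12 < u_9 extends the chain to u_9.
With u_9 < u_10: u_8 < u_4 < u_6 < u_11 < u_2 < u_12 < u_9 < u_10.
With u_10 < u_1: u_8 < u_4 < u_6 < u_11 < u_2 < u_12 < u_9 < u_10 < u_1.
So u_8 < u_1; u_1 is the larger of the two.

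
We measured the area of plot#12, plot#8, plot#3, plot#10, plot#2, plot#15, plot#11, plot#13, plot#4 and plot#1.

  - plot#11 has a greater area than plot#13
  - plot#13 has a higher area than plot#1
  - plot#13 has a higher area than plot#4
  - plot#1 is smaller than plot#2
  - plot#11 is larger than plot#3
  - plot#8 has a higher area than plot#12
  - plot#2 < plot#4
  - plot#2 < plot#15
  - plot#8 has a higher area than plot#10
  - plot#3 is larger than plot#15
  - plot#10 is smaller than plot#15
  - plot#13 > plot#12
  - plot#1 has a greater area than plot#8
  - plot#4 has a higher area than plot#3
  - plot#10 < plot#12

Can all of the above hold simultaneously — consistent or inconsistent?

The single ordering plot#10 < plot#12 < plot#8 < plot#1 < plot#2 < plot#15 < plot#3 < plot#4 < plot#13 < plot#11 satisfies every listed relation, so no contradiction arises.

consistent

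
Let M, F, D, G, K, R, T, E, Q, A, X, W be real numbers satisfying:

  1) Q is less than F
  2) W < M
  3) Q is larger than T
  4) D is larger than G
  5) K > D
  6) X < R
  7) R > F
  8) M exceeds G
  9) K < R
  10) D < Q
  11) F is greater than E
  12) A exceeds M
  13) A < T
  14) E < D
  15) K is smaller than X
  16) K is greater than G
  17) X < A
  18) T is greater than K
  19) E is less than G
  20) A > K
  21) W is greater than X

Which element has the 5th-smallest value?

Chaining the given pairs: E < G < D < K < X < W < M < A < T < Q < F < R.
The 5th smallest is X.

X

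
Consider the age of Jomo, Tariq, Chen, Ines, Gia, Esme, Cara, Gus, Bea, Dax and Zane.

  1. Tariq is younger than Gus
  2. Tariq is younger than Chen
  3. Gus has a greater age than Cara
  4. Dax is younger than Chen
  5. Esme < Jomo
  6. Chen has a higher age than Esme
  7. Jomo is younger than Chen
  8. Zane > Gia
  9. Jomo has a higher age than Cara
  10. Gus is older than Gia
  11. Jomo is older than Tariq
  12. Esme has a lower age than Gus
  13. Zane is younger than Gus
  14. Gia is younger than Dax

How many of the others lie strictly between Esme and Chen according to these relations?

1

Chaining upward from Esme reaches: Gus, Jomo.
Chaining downward from Chen reaches: Gia, Cara, Tariq, Dax, Jomo.
Strictly between Esme and Chen are those in both lists: Jomo — 1 element.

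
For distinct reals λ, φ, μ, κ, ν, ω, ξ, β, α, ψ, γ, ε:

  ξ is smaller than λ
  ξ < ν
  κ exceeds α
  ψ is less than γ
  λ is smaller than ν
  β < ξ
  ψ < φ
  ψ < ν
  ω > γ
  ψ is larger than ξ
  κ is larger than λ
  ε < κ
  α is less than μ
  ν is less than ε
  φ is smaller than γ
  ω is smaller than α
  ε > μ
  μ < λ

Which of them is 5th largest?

μ

The consecutive relations fix a unique order: β < ξ < ψ < φ < γ < ω < α < μ < λ < ν < ε < κ.
The 5th largest is μ.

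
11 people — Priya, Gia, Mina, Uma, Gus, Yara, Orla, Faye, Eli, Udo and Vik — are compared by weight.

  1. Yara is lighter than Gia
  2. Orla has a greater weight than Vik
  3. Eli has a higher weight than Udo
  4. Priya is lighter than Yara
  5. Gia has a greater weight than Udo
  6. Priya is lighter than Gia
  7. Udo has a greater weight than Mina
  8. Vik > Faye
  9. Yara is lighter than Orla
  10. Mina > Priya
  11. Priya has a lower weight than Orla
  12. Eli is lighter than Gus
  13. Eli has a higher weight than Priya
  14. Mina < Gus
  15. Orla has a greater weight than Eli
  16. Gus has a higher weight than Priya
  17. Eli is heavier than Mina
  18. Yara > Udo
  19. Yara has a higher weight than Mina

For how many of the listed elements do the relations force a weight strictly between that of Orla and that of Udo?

2

Chaining upward from Udo reaches: Eli, Gus, Yara, Gia.
Chaining downward from Orla reaches: Priya, Mina, Faye, Eli, Vik, Yara.
Strictly between Udo and Orla are those in both lists: Eli, Yara — 2 elements.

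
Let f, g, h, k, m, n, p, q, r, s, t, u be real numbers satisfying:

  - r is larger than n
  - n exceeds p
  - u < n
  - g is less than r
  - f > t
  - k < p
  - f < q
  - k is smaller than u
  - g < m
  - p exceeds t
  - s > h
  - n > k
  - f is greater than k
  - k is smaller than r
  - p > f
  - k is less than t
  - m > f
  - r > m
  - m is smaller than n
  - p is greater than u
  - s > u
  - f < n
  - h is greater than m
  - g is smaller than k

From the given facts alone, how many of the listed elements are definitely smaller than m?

The elements the relations force below m are g, k, t, f — no chain reaches any other.
That is 4.

4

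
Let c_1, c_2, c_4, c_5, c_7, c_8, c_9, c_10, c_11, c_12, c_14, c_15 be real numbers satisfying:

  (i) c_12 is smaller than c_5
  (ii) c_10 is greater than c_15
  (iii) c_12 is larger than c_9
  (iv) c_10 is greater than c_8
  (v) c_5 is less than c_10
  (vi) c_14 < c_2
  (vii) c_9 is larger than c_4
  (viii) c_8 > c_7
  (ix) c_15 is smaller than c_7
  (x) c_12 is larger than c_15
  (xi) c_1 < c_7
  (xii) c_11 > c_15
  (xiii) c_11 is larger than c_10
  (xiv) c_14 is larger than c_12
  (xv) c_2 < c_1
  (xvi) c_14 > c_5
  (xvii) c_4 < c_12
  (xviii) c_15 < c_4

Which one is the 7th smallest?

c_2

Piecing the relations together gives one ordering: c_15 < c_4 < c_9 < c_12 < c_5 < c_14 < c_2 < c_1 < c_7 < c_8 < c_10 < c_11.
Counting 7 from the smallest end gives c_2.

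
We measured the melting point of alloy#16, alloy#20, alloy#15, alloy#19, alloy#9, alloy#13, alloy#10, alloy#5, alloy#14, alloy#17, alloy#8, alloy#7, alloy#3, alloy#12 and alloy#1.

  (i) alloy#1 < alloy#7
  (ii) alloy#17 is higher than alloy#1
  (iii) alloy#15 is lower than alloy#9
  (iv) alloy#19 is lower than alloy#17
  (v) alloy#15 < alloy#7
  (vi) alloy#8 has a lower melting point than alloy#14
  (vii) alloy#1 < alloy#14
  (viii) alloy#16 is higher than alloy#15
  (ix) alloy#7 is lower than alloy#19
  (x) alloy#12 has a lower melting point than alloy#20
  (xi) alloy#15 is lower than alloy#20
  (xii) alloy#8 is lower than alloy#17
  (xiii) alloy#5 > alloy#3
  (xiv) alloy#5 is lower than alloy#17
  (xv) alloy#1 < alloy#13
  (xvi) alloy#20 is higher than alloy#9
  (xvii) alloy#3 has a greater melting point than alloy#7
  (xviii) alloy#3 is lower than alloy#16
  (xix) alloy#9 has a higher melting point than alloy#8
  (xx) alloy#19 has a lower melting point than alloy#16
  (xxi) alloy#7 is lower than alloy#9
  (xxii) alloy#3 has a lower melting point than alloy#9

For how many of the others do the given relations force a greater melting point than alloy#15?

8

From alloy#15 the given relations immediately reach alloy#7, alloy#9, alloy#16, alloy#20.
From those, alloy#3, alloy#19 — 6 in total.
From those, alloy#5, alloy#17 — 8 in total.
No other element is forced above alloy#15 by the given relations, so the count is 8.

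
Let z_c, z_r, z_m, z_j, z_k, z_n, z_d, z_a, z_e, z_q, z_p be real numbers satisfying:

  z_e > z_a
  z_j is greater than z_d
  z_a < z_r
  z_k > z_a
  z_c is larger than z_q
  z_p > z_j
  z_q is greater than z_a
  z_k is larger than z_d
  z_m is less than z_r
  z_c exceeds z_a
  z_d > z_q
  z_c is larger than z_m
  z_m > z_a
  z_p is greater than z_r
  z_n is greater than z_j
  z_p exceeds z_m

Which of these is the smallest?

Chaining upward from z_a: directly above it, z_q, z_m, z_k, z_e, z_r, z_c; then z_d, z_p; then z_j; then z_n.
That covers every other element, and nothing is given below z_a, so z_a is the smallest.

z_a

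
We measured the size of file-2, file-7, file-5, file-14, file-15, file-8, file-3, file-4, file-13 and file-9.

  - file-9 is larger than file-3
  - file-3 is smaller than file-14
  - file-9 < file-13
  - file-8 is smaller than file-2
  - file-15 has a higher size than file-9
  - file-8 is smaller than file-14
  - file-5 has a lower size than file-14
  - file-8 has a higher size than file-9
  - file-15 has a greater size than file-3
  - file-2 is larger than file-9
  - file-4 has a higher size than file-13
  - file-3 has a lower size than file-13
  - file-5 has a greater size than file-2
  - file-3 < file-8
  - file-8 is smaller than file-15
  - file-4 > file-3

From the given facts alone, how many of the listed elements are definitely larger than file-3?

8

From file-3 the given relations immediately reach file-9, file-13, file-8, file-4, file-15, file-14.
From those, file-2 — 7 in total.
From those, file-5 — 8 in total.
No other element is forced above file-3 by the given relations, so the count is 8.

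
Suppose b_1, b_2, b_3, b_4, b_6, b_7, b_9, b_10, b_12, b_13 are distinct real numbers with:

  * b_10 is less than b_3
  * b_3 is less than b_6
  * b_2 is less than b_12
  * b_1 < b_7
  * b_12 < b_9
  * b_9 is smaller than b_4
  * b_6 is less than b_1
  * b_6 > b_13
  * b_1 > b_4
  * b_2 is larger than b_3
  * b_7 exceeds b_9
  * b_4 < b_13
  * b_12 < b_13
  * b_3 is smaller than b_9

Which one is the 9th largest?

b_3

Chaining the given pairs: b_10 < b_3 < b_2 < b_12 < b_9 < b_4 < b_13 < b_6 < b_1 < b_7.
The 9th largest is b_3.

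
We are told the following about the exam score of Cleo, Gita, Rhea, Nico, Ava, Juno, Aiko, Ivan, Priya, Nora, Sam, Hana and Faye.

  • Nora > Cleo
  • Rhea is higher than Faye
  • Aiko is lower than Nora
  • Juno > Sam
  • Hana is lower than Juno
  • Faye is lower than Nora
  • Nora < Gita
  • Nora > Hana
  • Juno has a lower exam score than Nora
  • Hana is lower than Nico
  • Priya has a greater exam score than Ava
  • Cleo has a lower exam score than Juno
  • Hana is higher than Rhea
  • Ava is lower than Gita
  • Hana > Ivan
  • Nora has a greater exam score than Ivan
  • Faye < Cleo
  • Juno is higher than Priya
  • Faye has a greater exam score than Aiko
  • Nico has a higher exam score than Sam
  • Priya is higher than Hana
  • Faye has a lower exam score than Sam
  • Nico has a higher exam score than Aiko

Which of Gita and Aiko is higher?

Gita

Aiko < Faye and Faye < Rhea give Aiko < Rhea.
Then Rhea < Hana extends the chain to Hana.
Then Hana < Priya extends the chain to Priya.
Then Priya < Juno extends the chain to Juno.
With Juno < Nora: Aiko < Faye < Rhea < Hana < Priya < Juno < Nora.
Then Nora < Gita extends the chain to Gita.
So Aiko < Gita; Gita is the higher of the two.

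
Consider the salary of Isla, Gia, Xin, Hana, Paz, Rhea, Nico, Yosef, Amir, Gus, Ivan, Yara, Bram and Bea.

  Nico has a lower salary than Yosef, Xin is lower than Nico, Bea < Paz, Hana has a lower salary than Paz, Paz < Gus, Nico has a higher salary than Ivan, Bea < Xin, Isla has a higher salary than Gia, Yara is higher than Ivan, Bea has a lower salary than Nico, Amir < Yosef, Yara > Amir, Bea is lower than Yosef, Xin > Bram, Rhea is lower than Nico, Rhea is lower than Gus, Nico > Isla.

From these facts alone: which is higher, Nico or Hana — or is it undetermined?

Following every chain through Hana: above Hana we get Paz, Gus.
Nico is not reached, and no chain runs the other way from Nico to Hana.
So the given relations leave the order of Hana and Nico undetermined.

undetermined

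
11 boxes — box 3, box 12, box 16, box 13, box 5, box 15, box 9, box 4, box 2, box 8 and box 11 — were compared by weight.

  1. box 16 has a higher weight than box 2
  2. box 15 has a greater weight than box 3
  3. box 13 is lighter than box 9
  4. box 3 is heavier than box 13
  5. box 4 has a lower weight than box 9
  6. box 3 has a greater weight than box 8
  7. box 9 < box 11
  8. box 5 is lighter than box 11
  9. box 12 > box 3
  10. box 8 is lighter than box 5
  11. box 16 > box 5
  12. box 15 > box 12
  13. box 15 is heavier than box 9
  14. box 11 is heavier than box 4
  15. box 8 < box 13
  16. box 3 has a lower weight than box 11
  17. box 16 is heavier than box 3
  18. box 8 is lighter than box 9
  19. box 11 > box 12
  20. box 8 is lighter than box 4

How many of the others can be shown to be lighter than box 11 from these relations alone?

From box 11 the given relations immediately reach box 3, box 4, box 5, box 9, box 12.
From those, box 8, box 13 — 7 in total.
No other element is forced below box 11 by the given relations, so the count is 7.

7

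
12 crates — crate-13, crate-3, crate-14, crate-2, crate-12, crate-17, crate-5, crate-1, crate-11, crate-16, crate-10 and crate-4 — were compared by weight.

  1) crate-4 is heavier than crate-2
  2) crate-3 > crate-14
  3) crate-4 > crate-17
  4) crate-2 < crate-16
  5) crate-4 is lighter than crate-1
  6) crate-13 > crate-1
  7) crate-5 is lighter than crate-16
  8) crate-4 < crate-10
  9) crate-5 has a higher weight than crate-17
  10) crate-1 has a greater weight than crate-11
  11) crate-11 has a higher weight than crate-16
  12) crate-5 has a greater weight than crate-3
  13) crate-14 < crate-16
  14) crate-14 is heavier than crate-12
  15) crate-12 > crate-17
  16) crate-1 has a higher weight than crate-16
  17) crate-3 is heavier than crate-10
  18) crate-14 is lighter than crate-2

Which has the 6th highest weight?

The consecutive relations fix a unique order: crate-17 < crate-12 < crate-14 < crate-2 < crate-4 < crate-10 < crate-3 < crate-5 < crate-16 < crate-11 < crate-1 < crate-13.
The 6th largest is crate-3.

crate-3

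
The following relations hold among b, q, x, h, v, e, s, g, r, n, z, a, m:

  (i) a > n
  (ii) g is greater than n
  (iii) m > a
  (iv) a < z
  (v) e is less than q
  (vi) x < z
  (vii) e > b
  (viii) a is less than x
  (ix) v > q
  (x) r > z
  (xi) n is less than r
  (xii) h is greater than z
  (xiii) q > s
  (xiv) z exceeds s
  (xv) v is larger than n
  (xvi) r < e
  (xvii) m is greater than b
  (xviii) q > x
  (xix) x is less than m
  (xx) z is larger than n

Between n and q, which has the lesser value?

n

The relevant relations are n < a; a < x; x < z; z < r; r < e; e < q.
Chaining these gives n < a < x < z < r < e < q.
So n < q; n is the smaller of the two.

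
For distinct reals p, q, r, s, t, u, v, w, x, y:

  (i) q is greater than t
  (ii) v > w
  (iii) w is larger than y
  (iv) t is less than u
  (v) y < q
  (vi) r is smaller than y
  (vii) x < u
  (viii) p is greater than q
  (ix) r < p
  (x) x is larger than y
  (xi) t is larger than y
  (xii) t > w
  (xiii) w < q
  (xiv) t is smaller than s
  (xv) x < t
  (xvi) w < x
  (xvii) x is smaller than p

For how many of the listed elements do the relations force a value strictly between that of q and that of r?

4

Chaining upward from r reaches: y, w, x, t, p, s, u, v.
Chaining downward from q reaches: y, w, x, t.
Strictly between r and q are those in both lists: y, w, x, t — 4 elements.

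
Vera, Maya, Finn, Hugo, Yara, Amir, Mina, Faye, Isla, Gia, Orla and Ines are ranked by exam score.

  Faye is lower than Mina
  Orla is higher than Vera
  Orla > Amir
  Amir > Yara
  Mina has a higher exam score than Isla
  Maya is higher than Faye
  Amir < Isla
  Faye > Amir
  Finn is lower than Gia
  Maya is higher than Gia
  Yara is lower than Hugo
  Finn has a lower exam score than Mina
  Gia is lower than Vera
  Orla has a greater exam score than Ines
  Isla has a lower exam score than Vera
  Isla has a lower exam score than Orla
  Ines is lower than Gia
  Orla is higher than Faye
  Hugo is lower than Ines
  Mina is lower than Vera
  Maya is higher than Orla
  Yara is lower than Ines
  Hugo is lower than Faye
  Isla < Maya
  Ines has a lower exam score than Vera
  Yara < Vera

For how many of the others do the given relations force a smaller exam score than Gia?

From Gia the given relations immediately reach Ines, Finn.
From those, Yara, Hugo — 4 in total.
Nothing else is reachable below Gia; 4 in all.

4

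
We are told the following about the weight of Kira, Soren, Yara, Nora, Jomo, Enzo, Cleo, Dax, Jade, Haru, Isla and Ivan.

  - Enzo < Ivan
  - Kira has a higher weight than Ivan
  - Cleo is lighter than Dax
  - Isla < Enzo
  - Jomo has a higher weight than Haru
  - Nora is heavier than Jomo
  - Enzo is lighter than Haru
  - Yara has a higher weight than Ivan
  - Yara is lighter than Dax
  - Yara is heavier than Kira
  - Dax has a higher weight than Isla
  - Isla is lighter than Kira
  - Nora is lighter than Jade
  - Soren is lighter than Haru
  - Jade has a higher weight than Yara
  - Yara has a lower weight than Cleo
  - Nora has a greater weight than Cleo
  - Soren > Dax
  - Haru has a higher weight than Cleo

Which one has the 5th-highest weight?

Soren

Piecing the relations together gives one ordering: Isla < Enzo < Ivan < Kira < Yara < Cleo < Dax < Soren < Haru < Jomo < Nora < Jade.
Counting 5 from the largest end gives Soren.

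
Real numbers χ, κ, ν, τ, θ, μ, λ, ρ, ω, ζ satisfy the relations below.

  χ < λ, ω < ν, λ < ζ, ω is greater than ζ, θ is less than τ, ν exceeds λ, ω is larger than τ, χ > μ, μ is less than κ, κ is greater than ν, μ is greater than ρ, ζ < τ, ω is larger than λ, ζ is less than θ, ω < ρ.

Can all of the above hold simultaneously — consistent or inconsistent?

We have ω < ρ stated directly, yet also ρ < μ < χ < λ < ζ < θ < τ < ω by chaining the others — so ρ < ω. Contradiction.

inconsistent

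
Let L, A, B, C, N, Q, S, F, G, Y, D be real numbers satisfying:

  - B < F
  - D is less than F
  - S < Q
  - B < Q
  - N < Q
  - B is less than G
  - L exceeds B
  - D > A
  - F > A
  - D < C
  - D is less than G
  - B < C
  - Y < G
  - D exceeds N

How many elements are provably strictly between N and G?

1

Chaining upward from N reaches: D, F, C, Q.
Chaining downward from G reaches: A, D, B, Y.
Strictly between N and G are those in both lists: D — 1 element.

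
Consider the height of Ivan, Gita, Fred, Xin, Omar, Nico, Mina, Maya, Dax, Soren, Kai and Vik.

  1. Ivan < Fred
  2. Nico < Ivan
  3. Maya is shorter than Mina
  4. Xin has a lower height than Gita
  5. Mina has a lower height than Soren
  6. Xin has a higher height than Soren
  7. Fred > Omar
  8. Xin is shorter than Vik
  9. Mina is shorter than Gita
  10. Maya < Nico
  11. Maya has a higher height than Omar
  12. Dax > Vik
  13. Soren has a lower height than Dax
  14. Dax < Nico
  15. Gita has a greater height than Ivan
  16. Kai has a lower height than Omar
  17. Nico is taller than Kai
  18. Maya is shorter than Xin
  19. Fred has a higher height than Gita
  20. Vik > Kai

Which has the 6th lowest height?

Xin

Chaining the given pairs: Kai < Omar < Maya < Mina < Soren < Xin < Vik < Dax < Nico < Ivan < Gita < Fred.
Counting 6 from the smallest end gives Xin.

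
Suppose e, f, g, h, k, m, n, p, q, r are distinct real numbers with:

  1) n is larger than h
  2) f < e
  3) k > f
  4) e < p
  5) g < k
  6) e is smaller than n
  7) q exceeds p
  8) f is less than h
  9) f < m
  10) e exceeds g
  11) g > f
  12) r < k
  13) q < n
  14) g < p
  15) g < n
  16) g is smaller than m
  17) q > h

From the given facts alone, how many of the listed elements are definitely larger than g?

6

From g the given relations immediately reach k, e, p, m, n.
From those, q — 6 in total.
No other element is forced above g by the given relations, so the count is 6.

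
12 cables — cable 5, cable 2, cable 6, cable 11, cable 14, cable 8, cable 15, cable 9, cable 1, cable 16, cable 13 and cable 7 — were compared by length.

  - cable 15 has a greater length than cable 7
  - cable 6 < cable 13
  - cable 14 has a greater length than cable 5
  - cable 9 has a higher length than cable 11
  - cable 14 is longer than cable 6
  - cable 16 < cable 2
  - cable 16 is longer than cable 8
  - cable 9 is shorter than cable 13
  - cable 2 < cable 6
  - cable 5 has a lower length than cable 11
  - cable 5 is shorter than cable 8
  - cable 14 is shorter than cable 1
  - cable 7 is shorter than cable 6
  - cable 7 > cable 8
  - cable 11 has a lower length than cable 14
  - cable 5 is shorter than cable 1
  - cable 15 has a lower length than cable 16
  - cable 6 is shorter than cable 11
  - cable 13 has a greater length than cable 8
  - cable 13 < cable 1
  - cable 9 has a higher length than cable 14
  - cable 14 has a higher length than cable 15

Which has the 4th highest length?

cable 14

Chaining the given pairs: cable 5 < cable 8 < cable 7 < cable 15 < cable 16 < cable 2 < cable 6 < cable 11 < cable 14 < cable 9 < cable 13 < cable 1.
Counting 4 from the largest end gives cable 14.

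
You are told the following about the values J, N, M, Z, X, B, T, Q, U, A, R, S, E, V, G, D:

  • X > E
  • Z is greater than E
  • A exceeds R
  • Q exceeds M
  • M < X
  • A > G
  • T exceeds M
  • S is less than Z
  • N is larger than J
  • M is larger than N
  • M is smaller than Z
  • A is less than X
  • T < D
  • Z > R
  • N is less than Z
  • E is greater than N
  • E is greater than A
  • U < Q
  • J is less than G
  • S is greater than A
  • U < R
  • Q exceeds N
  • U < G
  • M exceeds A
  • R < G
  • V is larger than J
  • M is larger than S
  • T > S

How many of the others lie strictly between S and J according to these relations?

Chaining upward from J reaches: N, G, A, E, V, M, Z, T, Q, D, X.
Chaining downward from S reaches: U, R, G, A.
Strictly between J and S are those in both lists: G, A — 2 elements.

2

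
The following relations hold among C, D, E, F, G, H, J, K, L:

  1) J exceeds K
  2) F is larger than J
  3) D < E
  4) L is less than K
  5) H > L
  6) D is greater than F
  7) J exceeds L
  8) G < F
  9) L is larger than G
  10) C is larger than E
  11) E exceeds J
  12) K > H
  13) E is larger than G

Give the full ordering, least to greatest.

The consecutive links are each given: G < L; L < H; H < K; K < J; J < F; F < D; D < E; E < C.

G < L < H < K < J < F < D < E < C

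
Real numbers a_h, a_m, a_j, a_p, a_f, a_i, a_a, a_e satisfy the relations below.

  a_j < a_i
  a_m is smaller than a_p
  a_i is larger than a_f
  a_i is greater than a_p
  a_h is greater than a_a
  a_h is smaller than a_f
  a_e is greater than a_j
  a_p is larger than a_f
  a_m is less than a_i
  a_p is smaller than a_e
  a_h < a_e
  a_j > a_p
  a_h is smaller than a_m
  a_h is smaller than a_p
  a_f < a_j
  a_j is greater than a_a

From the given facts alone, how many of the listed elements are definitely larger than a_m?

4

Directly above a_m: a_p, a_i.
One step further: a_j, a_e (4 so far).
Nothing else is reachable above a_m; 4 in all.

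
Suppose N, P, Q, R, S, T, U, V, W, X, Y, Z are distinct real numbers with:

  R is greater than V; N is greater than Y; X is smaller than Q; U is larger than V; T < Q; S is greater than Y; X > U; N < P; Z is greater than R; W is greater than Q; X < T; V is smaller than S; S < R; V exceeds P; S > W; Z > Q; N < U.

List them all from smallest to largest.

Each adjacent pair is fixed by a given relation: Y < N; N < P; P < V; V < U; U < X; X < T; T < Q; Q < W; W < S; S < R; R < Z. Chaining them end to end gives the full order.

Y < N < P < V < U < X < T < Q < W < S < R < Z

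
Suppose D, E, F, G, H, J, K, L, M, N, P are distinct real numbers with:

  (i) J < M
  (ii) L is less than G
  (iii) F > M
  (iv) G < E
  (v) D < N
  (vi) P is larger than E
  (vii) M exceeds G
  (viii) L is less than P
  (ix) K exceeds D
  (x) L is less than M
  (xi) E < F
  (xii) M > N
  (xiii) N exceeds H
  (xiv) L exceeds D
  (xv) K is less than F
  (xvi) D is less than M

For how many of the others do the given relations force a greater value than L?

5

The elements the relations force above L are G, E, M, P, F — no chain reaches any other.
That is 5.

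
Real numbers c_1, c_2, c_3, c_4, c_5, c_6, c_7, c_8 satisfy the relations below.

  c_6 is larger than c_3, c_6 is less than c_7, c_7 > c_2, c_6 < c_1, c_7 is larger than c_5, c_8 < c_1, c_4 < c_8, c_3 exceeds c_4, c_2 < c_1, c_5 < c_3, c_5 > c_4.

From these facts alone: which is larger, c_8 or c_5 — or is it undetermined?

Following every chain through c_5: above c_5 we get c_3, c_6, c_1, c_7; below c_5 we get c_4.
c_8 is not reached, and no chain runs the other way from c_8 to c_5.
So the given relations leave the order of c_5 and c_8 undetermined.

undetermined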